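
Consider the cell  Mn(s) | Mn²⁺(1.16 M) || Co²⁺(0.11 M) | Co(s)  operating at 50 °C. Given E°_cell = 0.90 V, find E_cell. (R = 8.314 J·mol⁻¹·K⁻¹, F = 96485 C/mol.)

Balancing electrons gives n = 2; the reaction quotient is Q = [Mn²⁺]/[Co²⁺] = 10.5.
E = E° − (RT/nF) ln Q = 0.90 − (8.314×323)/(2×96485) × (2.356) = 0.900 − 0.033 = 0.867 V.

0.867 V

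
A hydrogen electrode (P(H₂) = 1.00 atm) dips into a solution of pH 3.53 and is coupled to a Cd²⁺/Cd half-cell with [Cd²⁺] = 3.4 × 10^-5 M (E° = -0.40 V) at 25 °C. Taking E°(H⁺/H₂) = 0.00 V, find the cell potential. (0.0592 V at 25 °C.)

The hydrogen couple is the cathode, so E°_cell = 0.40 V; n = 2.
[H⁺] = 10^(−3.53) = 3 × 10^-4 M, and Q = [Cd²⁺]·P(H₂) / [H⁺]^2 = 390.
E = E° − (0.0592/2) log Q = 0.40 − (0.0592/2)(2.591) = 0.323 V.

0.32 V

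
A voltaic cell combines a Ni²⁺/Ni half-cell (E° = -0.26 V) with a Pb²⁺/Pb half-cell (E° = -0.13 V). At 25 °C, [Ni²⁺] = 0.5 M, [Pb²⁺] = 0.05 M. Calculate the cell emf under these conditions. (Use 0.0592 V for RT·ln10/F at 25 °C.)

0.100 V

The Pb²⁺/Pb couple has the higher reduction potential and acts as the cathode, so E°_cell = -0.13 − (-0.26) = 0.13 V.
Balancing electrons gives n = 2; the reaction quotient is Q = [Ni²⁺]/[Pb²⁺] = 10.0.
At 25 °C, E = E° − (0.0592/n) log Q = 0.13 − (0.0592/2)(1.000) = 0.130 − 0.030 = 0.100 V.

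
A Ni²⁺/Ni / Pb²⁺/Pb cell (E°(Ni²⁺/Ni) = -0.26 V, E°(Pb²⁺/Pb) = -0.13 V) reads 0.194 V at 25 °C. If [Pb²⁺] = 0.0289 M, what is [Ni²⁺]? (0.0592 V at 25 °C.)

From the Nernst equation, log Q = n(E° − E)/0.0592 = 2(0.13 − 0.194)/0.0592 = -2.162, so Q = 0.00688.
With Q = [Ni²⁺]/[Pb²⁺] and the known concentrations, [Ni²⁺] in the numerator gives [Ni²⁺] = 2 × 10^-4 M.

2 × 10^-4 M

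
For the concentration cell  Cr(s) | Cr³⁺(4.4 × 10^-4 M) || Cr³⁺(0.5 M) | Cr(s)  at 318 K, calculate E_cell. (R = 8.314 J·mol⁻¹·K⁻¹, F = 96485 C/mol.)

Both half-cells are Cr³⁺/Cr, so E°_cell = 0. The concentrated side is the cathode; the cell reaction moves Cr³⁺ from high to low concentration with n = 3.
Q = [Cr³⁺]_dilute/[Cr³⁺]_conc = 4.4 × 10^-4/0.5 = 8.8 × 10^-4.
E = 0 − (RT/nF) ln Q = −((8.314×318)/(3×96485))(-7.036) = 0.0643 V.

0.064 V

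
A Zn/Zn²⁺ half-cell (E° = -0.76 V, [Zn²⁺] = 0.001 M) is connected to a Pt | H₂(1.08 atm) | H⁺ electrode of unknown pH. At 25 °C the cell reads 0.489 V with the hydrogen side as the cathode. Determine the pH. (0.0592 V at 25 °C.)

pH = 6.06

E°_cell = 0.76 V and n = 2.
log Q = n(E° − E)/0.0592 = 2×(0.76 − 0.489)/0.0592 = 9.155.
With Q = [Zn²⁺]·P(H₂) / [H⁺]^2, solving for [H⁺] gives log[H⁺] = -6.061, so pH = 6.06.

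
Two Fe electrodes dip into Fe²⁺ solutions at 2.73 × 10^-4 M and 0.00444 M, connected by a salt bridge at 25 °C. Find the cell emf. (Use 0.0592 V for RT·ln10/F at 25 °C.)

0.036 V

Both half-cells are Fe²⁺/Fe, so E°_cell = 0. The concentrated side is the cathode; the cell reaction moves Fe²⁺ from high to low concentration with n = 2.
Q = [Fe²⁺]_dilute/[Fe²⁺]_conc = 2.73 × 10^-4/0.00444 = 0.0615.
E = 0 − (0.0592/2) log Q = −(0.0592/2)(-1.211) = 0.0358 V.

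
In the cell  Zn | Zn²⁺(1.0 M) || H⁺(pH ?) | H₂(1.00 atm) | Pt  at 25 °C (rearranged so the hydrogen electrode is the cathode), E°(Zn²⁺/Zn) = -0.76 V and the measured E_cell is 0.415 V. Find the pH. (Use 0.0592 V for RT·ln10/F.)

pH = 5.83

E°_cell = 0.76 V and n = 2.
log Q = n(E° − E)/0.0592 = 2×(0.76 − 0.415)/0.0592 = 11.655.
With Q = [Zn²⁺]·P(H₂) / [H⁺]^2, solving for [H⁺] gives log[H⁺] = -5.828, so pH = 5.83.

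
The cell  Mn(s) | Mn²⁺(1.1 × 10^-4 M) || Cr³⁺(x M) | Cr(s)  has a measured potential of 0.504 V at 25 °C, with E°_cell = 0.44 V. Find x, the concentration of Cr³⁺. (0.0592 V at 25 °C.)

From the Nernst equation, log Q = n(E° − E)/0.0592 = 6(0.44 − 0.504)/0.0592 = -6.486, so Q = 3.26 × 10^-7.
With Q = [Mn²⁺]^3/[Cr³⁺]^2 and the known concentrations, [Cr³⁺]^2 in the denominator gives [Cr³⁺] = 0.002 M.

0.002 M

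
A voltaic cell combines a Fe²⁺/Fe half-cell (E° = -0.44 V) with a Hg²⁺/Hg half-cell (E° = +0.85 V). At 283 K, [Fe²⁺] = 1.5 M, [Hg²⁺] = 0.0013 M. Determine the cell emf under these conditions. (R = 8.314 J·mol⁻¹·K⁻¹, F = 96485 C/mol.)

The Hg²⁺/Hg couple has the higher reduction potential and acts as the cathode, so E°_cell = +0.85 − (-0.44) = 1.29 V.
Balancing electrons gives n = 2; the reaction quotient is Q = [Fe²⁺]/[Hg²⁺] = 1150.
E = E° − (RT/nF) ln Q = 1.29 − (8.314×283)/(2×96485) × (7.051) = 1.290 − 0.086 = 1.204 V.

1.20 V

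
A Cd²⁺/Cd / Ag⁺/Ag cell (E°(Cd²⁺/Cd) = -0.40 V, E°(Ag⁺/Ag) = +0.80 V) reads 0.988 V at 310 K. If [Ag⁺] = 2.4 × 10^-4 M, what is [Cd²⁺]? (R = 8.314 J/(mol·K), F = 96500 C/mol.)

0.45 M

From the Nernst equation, ln Q = nF(E° − E)/RT = 2×96500×(1.20 − 0.988)/(8.314×310) = 15.875, so Q = 7.84 × 10^6.
With Q = [Cd²⁺]/[Ag⁺]^2 and the known concentrations, [Cd²⁺] in the numerator gives [Cd²⁺] = 0.45 M.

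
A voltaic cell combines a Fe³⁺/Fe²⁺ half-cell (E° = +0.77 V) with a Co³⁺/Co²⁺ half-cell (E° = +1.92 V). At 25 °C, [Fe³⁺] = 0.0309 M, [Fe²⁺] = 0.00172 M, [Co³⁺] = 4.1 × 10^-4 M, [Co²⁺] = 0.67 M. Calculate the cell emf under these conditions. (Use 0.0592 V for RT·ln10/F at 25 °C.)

The Co³⁺/Co²⁺ couple has the higher reduction potential and acts as the cathode, so E°_cell = +1.92 − (+0.77) = 1.15 V.
Balancing electrons gives n = 1; the reaction quotient is Q = [Fe³⁺]·[Co²⁺]/([Fe²⁺]·[Co³⁺]) = 2.94 × 10^4.
At 25 °C, E = E° − (0.0592/n) log Q = 1.15 − (0.0592/1)(4.468) = 1.150 − 0.265 = 0.885 V.

0.885 V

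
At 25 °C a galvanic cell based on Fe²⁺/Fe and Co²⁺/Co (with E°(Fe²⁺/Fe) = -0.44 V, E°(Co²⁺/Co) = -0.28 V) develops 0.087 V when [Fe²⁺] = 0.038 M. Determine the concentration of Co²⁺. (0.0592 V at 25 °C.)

From the Nernst equation, log Q = n(E° − E)/0.0592 = 2(0.16 − 0.087)/0.0592 = 2.466, so Q = 293.
With Q = [Fe²⁺]/[Co²⁺] and the known concentrations, [Co²⁺] in the denominator gives [Co²⁺] = 1.3 × 10^-4 M.

1.3 × 10^-4 M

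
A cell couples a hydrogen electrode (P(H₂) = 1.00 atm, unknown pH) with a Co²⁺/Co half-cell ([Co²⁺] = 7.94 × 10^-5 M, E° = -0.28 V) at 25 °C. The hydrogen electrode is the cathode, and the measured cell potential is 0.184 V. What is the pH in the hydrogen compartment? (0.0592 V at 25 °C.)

E°_cell = 0.28 V and n = 2.
log Q = n(E° − E)/0.0592 = 2×(0.28 − 0.184)/0.0592 = 3.243.
With Q = [Co²⁺]·P(H₂) / [H⁺]^2, solving for [H⁺] gives log[H⁺] = -3.672, so pH = 3.67.

pH = 3.67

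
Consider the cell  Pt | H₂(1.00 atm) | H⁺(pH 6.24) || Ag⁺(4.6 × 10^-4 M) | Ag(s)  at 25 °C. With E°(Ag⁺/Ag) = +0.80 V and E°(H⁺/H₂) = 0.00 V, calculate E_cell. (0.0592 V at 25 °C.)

The Ag⁺/Ag couple is the cathode, so E°_cell = 0.80 V; n = 2.
[H⁺] = 10^(−6.24) = 5.8 × 10^-7 M, and Q = [H⁺]^2 / ([Ag⁺]^2·P(H₂)) = 1.56 × 10^-6.
E = E° − (0.0592/2) log Q = 0.80 − (0.0592/2)(-5.806) = 0.972 V.

0.97 V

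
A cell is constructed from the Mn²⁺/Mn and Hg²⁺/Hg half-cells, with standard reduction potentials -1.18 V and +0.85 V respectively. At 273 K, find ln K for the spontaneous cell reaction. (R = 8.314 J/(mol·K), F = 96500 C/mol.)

E°_cell = +0.85 − (-1.18) = 2.03 V, with n = 2 electrons transferred.
At equilibrium E = 0, so the Nernst equation gives ln K = nFE°/RT = (2)(96500)(2.03)/((8.314)(273)) = 172.62.

ln K = 172.6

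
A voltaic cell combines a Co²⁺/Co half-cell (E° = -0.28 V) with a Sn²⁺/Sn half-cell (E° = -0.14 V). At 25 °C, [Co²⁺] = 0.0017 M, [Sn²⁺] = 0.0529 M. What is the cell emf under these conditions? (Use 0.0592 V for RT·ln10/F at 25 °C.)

0.184 V

The Sn²⁺/Sn couple has the higher reduction potential and acts as the cathode, so E°_cell = -0.14 − (-0.28) = 0.14 V.
Balancing electrons gives n = 2; the reaction quotient is Q = [Co²⁺]/[Sn²⁺] = 0.0321.
At 25 °C, E = E° − (0.0592/n) log Q = 0.14 − (0.0592/2)(-1.493) = 0.140 + 0.044 = 0.184 V.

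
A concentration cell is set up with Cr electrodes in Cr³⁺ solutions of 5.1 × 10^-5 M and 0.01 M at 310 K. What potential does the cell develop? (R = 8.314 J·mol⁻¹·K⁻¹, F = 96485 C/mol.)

Both half-cells are Cr³⁺/Cr, so E°_cell = 0. The concentrated side is the cathode; the cell reaction moves Cr³⁺ from high to low concentration with n = 3.
Q = [Cr³⁺]_dilute/[Cr³⁺]_conc = 5.1 × 10^-5/0.01 = 0.00510.
E = 0 − (RT/nF) ln Q = −((8.314×310)/(3×96485))(-5.279) = 0.0470 V.

0.047 V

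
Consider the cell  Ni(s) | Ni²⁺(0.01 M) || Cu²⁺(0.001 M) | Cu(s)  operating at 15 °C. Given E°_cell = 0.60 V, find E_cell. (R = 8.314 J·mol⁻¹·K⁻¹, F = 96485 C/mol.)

Balancing electrons gives n = 2; the reaction quotient is Q = [Ni²⁺]/[Cu²⁺] = 10.0.
E = E° − (RT/nF) ln Q = 0.60 − (8.314×288)/(2×96485) × (2.303) = 0.600 − 0.029 = 0.571 V.

0.571 V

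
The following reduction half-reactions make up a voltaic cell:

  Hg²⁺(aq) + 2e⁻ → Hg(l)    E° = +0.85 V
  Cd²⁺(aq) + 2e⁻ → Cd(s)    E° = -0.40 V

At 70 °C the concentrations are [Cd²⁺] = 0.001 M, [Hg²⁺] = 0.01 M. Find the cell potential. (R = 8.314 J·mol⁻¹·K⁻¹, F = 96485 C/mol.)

1.28 V

The Hg²⁺/Hg couple has the higher reduction potential and acts as the cathode, so E°_cell = +0.85 − (-0.40) = 1.25 V.
Balancing electrons gives n = 2; the reaction quotient is Q = [Cd²⁺]/[Hg²⁺] = 0.100.
E = E° − (RT/nF) ln Q = 1.25 − (8.314×343)/(2×96485) × (-2.303) = 1.250 + 0.034 = 1.284 V.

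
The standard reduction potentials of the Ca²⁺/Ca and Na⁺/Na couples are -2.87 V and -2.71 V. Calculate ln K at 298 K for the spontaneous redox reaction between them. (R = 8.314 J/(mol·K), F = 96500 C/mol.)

ln K = 12.5

E°_cell = -2.71 − (-2.87) = 0.16 V, with n = 2 electrons transferred.
At equilibrium E = 0, so the Nernst equation gives ln K = nFE°/RT = (2)(96500)(0.16)/((8.314)(298)) = 12.46.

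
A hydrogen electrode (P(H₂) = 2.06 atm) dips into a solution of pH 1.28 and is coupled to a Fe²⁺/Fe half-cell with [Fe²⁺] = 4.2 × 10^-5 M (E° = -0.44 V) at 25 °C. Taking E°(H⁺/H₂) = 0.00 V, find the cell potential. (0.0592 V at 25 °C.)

0.48 V

The hydrogen couple is the cathode, so E°_cell = 0.44 V; n = 2.
[H⁺] = 10^(−1.28) = 0.052 M, and Q = [Fe²⁺]·P(H₂) / [H⁺]^2 = 0.0314.
E = E° − (0.0592/2) log Q = 0.44 − (0.0592/2)(-1.503) = 0.484 V.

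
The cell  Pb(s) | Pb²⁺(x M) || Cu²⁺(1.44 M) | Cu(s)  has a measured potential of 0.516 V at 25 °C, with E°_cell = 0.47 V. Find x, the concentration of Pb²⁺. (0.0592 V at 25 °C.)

0.04 M

From the Nernst equation, log Q = n(E° − E)/0.0592 = 2(0.47 − 0.516)/0.0592 = -1.554, so Q = 0.0279.
With Q = [Pb²⁺]/[Cu²⁺] and the known concentrations, [Pb²⁺] in the numerator gives [Pb²⁺] = 0.04 M.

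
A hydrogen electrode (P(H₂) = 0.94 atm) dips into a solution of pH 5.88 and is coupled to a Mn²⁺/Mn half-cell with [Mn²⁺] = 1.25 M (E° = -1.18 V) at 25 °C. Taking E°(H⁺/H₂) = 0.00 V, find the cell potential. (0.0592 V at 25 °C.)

The hydrogen couple is the cathode, so E°_cell = 1.18 V; n = 2.
[H⁺] = 10^(−5.88) = 1.3 × 10^-6 M, and Q = [Mn²⁺]·P(H₂) / [H⁺]^2 = 6.76 × 10^11.
E = E° − (0.0592/2) log Q = 1.18 − (0.0592/2)(11.830) = 0.830 V.

0.83 V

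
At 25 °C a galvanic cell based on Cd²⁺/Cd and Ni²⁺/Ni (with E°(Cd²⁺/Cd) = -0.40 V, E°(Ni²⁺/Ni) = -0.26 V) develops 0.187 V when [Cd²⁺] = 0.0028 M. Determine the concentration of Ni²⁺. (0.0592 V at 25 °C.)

0.11 M

From the Nernst equation, log Q = n(E° − E)/0.0592 = 2(0.14 − 0.187)/0.0592 = -1.588, so Q = 0.0258.
With Q = [Cd²⁺]/[Ni²⁺] and the known concentrations, [Ni²⁺] in the denominator gives [Ni²⁺] = 0.11 M.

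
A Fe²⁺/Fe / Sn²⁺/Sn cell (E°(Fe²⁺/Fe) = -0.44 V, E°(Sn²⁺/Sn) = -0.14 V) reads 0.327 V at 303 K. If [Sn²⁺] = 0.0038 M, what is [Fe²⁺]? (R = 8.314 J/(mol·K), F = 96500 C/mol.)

From the Nernst equation, ln Q = nF(E° − E)/RT = 2×96500×(0.30 − 0.327)/(8.314×303) = -2.069, so Q = 0.126.
With Q = [Fe²⁺]/[Sn²⁺] and the known concentrations, [Fe²⁺] in the numerator gives [Fe²⁺] = 4.8 × 10^-4 M.

4.8 × 10^-4 M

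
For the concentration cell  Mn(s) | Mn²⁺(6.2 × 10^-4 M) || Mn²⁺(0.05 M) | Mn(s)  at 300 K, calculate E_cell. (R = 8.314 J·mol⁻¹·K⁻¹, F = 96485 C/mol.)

0.057 V

Both half-cells are Mn²⁺/Mn, so E°_cell = 0. The concentrated side is the cathode; the cell reaction moves Mn²⁺ from high to low concentration with n = 2.
Q = [Mn²⁺]_dilute/[Mn²⁺]_conc = 6.2 × 10^-4/0.05 = 0.0124.
E = 0 − (RT/nF) ln Q = −((8.314×300)/(2×96485))(-4.390) = 0.0567 V.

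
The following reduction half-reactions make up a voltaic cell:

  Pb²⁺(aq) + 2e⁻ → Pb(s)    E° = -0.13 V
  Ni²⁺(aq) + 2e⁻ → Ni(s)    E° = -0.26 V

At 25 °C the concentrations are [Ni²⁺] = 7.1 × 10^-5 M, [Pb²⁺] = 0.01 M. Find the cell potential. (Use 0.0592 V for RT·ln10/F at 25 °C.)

The Pb²⁺/Pb couple has the higher reduction potential and acts as the cathode, so E°_cell = -0.13 − (-0.26) = 0.13 V.
Balancing electrons gives n = 2; the reaction quotient is Q = [Ni²⁺]/[Pb²⁺] = 0.00710.
At 25 °C, E = E° − (0.0592/n) log Q = 0.13 − (0.0592/2)(-2.149) = 0.130 + 0.064 = 0.194 V.

0.194 V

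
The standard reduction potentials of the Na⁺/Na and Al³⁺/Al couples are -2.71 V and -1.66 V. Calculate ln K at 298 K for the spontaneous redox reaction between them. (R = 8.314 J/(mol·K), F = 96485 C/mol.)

ln K = 122.7

E°_cell = -1.66 − (-2.71) = 1.05 V, with n = 3 electrons transferred.
At equilibrium E = 0, so the Nernst equation gives ln K = nFE°/RT = (3)(96485)(1.05)/((8.314)(298)) = 122.67.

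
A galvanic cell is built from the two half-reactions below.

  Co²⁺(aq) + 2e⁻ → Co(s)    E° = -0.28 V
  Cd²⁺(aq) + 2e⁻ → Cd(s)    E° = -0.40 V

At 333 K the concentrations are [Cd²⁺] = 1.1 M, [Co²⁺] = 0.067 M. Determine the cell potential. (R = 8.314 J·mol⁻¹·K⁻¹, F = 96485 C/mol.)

The Co²⁺/Co couple has the higher reduction potential and acts as the cathode, so E°_cell = -0.28 − (-0.40) = 0.12 V.
Balancing electrons gives n = 2; the reaction quotient is Q = [Cd²⁺]/[Co²⁺] = 16.4.
E = E° − (RT/nF) ln Q = 0.12 − (8.314×333)/(2×96485) × (2.798) = 0.120 − 0.040 = 0.080 V.

0.080 V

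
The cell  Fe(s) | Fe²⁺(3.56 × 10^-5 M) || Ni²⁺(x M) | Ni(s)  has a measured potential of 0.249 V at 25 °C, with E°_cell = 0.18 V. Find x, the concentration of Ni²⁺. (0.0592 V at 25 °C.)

From the Nernst equation, log Q = n(E° − E)/0.0592 = 2(0.18 − 0.249)/0.0592 = -2.331, so Q = 0.00467.
With Q = [Fe²⁺]/[Ni²⁺] and the known concentrations, [Ni²⁺] in the denominator gives [Ni²⁺] = 0.0076 M.

0.0076 M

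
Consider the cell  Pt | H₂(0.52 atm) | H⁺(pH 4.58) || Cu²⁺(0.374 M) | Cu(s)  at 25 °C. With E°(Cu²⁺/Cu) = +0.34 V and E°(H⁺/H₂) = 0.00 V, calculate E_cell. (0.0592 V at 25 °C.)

The Cu²⁺/Cu couple is the cathode, so E°_cell = 0.34 V; n = 2.
[H⁺] = 10^(−4.58) = 2.6 × 10^-5 M, and Q = [H⁺]^2 / ([Cu²⁺]·P(H₂)) = 3.56 × 10^-9.
E = E° − (0.0592/2) log Q = 0.34 − (0.0592/2)(-8.449) = 0.590 V.

0.59 V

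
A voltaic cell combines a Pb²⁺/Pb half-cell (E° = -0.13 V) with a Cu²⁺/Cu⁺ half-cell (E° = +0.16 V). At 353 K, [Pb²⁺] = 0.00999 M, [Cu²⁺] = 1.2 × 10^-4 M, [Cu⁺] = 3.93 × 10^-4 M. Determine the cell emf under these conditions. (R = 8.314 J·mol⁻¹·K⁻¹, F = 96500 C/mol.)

The Cu²⁺/Cu⁺ couple has the higher reduction potential and acts as the cathode, so E°_cell = +0.16 − (-0.13) = 0.29 V.
Balancing electrons gives n = 2; the reaction quotient is Q = [Pb²⁺]·[Cu⁺]^2/[Cu²⁺]^2 = 0.107.
E = E° − (RT/nF) ln Q = 0.29 − (8.314×353)/(2×96500) × (-2.234) = 0.290 + 0.034 = 0.324 V.

0.324 V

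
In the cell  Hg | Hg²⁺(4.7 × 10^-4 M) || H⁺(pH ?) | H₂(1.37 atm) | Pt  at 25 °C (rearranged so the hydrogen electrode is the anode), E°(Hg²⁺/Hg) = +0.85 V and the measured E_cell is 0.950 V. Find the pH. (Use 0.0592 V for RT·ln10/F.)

E°_cell = 0.85 V and n = 2.
log Q = n(E° − E)/0.0592 = 2×(0.85 − 0.950)/0.0592 = -3.378.
With Q = [H⁺]^2 / ([Hg²⁺]·P(H₂)), solving for [H⁺] gives log[H⁺] = -3.285, so pH = 3.28.

pH = 3.28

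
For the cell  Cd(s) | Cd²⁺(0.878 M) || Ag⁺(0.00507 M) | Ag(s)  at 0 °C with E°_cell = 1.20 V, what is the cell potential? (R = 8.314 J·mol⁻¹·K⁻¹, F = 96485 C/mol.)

1.08 V

Balancing electrons gives n = 2; the reaction quotient is Q = [Cd²⁺]/[Ag⁺]^2 = 3.42 × 10^4.
E = E° − (RT/nF) ln Q = 1.20 − (8.314×273)/(2×96485) × (10.439) = 1.200 − 0.123 = 1.077 V.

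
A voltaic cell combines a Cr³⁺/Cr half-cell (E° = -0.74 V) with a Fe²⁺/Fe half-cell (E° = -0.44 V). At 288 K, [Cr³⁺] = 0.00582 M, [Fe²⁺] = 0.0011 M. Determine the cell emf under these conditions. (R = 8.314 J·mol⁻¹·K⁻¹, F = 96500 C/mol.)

0.258 V

The Fe²⁺/Fe couple has the higher reduction potential and acts as the cathode, so E°_cell = -0.44 − (-0.74) = 0.30 V.
Balancing electrons gives n = 6; the reaction quotient is Q = [Cr³⁺]^2/[Fe²⁺]^3 = 2.54 × 10^4.
E = E° − (RT/nF) ln Q = 0.30 − (8.314×288)/(6×96500) × (10.144) = 0.300 − 0.042 = 0.258 V.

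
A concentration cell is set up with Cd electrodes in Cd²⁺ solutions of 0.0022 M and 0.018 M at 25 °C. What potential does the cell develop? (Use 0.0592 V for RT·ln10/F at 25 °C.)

Both half-cells are Cd²⁺/Cd, so E°_cell = 0. The concentrated side is the cathode; the cell reaction moves Cd²⁺ from high to low concentration with n = 2.
Q = [Cd²⁺]_dilute/[Cd²⁺]_conc = 0.0022/0.018 = 0.122.
E = 0 − (0.0592/2) log Q = −(0.0592/2)(-0.913) = 0.0270 V.

0.027 V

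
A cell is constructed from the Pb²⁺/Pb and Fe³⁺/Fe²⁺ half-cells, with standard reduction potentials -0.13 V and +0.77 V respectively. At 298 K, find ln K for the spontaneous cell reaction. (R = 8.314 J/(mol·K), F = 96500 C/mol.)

ln K = 70.1

E°_cell = +0.77 − (-0.13) = 0.90 V, with n = 2 electrons transferred.
At equilibrium E = 0, so the Nernst equation gives ln K = nFE°/RT = (2)(96500)(0.90)/((8.314)(298)) = 70.11.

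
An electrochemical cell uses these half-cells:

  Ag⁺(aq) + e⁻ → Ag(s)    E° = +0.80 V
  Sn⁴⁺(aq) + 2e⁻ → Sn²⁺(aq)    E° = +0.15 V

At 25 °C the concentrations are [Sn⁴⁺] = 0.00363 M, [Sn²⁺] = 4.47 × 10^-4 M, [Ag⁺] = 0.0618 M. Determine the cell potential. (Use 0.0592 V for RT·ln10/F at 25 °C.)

The Ag⁺/Ag couple has the higher reduction potential and acts as the cathode, so E°_cell = +0.80 − (+0.15) = 0.65 V.
Balancing electrons gives n = 2; the reaction quotient is Q = [Sn⁴⁺]/([Sn²⁺]·[Ag⁺]^2) = 2130.
At 25 °C, E = E° − (0.0592/n) log Q = 0.65 − (0.0592/2)(3.328) = 0.650 − 0.099 = 0.551 V.

0.551 V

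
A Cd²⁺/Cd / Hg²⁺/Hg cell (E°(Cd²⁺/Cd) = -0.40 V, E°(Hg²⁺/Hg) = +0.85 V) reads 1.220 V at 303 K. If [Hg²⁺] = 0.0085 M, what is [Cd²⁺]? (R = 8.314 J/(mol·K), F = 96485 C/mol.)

From the Nernst equation, ln Q = nF(E° − E)/RT = 2×96485×(1.25 − 1.220)/(8.314×303) = 2.298, so Q = 9.95.
With Q = [Cd²⁺]/[Hg²⁺] and the known concentrations, [Cd²⁺] in the numerator gives [Cd²⁺] = 0.085 M.

0.085 M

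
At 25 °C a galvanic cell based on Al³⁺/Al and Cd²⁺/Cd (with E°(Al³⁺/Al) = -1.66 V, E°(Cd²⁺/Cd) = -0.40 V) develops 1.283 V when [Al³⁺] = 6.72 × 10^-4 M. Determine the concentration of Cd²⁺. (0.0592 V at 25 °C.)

0.046 M

From the Nernst equation, log Q = n(E° − E)/0.0592 = 6(1.26 − 1.283)/0.0592 = -2.331, so Q = 0.00467.
With Q = [Al³⁺]^2/[Cd²⁺]^3 and the known concentrations, [Cd²⁺]^3 in the denominator gives [Cd²⁺] = 0.046 M.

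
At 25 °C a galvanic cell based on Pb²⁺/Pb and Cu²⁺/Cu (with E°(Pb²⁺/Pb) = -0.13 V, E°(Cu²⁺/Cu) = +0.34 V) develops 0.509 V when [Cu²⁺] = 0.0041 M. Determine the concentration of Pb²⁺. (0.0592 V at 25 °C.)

2 × 10^-4 M

From the Nernst equation, log Q = n(E° − E)/0.0592 = 2(0.47 − 0.509)/0.0592 = -1.318, so Q = 0.0481.
With Q = [Pb²⁺]/[Cu²⁺] and the known concentrations, [Pb²⁺] in the numerator gives [Pb²⁺] = 2 × 10^-4 M.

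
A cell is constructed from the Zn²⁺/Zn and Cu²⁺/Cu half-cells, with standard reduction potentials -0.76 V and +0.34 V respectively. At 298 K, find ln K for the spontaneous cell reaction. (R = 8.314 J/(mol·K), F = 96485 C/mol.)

E°_cell = +0.34 − (-0.76) = 1.10 V, with n = 2 electrons transferred.
At equilibrium E = 0, so the Nernst equation gives ln K = nFE°/RT = (2)(96485)(1.10)/((8.314)(298)) = 85.68.

ln K = 85.7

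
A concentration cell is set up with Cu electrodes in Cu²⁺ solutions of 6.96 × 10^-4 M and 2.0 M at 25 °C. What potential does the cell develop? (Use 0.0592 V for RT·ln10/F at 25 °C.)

Both half-cells are Cu²⁺/Cu, so E°_cell = 0. The concentrated side is the cathode; the cell reaction moves Cu²⁺ from high to low concentration with n = 2.
Q = [Cu²⁺]_dilute/[Cu²⁺]_conc = 6.96 × 10^-4/2.0 = 3.48 × 10^-4.
E = 0 − (0.0592/2) log Q = −(0.0592/2)(-3.458) = 0.1024 V.

0.10 V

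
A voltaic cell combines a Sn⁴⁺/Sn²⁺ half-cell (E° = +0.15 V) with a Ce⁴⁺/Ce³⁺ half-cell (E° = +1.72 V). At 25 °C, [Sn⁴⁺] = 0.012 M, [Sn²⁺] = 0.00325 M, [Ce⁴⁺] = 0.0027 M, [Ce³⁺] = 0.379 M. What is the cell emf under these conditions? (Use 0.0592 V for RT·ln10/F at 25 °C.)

The Ce⁴⁺/Ce³⁺ couple has the higher reduction potential and acts as the cathode, so E°_cell = +1.72 − (+0.15) = 1.57 V.
Balancing electrons gives n = 2; the reaction quotient is Q = [Sn⁴⁺]·[Ce³⁺]^2/([Sn²⁺]·[Ce⁴⁺]^2) = 7.28 × 10^4.
At 25 °C, E = E° − (0.0592/n) log Q = 1.57 − (0.0592/2)(4.862) = 1.570 − 0.144 = 1.426 V.

1.43 V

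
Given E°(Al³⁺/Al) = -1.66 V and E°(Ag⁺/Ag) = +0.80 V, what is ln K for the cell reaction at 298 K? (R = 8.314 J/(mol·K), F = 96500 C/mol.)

E°_cell = +0.80 − (-1.66) = 2.46 V, with n = 3 electrons transferred.
At equilibrium E = 0, so the Nernst equation gives ln K = nFE°/RT = (3)(96500)(2.46)/((8.314)(298)) = 287.45.

ln K = 287.4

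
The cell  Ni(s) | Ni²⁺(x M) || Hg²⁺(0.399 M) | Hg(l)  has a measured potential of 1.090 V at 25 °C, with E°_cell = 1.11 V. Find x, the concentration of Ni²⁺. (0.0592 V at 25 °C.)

From the Nernst equation, log Q = n(E° − E)/0.0592 = 2(1.11 − 1.090)/0.0592 = 0.676, so Q = 4.74.
With Q = [Ni²⁺]/[Hg²⁺] and the known concentrations, [Ni²⁺] in the numerator gives [Ni²⁺] = 1.9 M.

1.9 M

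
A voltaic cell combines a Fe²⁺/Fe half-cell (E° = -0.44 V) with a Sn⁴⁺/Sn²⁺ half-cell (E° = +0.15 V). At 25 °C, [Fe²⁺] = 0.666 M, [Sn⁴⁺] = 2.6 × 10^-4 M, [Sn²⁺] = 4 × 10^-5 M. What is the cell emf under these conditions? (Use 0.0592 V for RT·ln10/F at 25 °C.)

0.619 V

The Sn⁴⁺/Sn²⁺ couple has the higher reduction potential and acts as the cathode, so E°_cell = +0.15 − (-0.44) = 0.59 V.
Balancing electrons gives n = 2; the reaction quotient is Q = [Fe²⁺]·[Sn²⁺]/[Sn⁴⁺] = 0.102.
At 25 °C, E = E° − (0.0592/n) log Q = 0.59 − (0.0592/2)(-0.989) = 0.590 + 0.029 = 0.619 V.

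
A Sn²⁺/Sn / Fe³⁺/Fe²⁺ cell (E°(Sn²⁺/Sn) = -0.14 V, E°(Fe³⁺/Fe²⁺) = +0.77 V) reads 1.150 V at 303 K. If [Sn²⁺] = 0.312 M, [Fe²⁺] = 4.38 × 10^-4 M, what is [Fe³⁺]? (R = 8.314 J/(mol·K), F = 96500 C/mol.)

From the Nernst equation, ln Q = nF(E° − E)/RT = 2×96500×(0.91 − 1.150)/(8.314×303) = -18.387, so Q = 1.03 × 10^-8.
With Q = [Sn²⁺]·[Fe²⁺]^2/[Fe³⁺]^2 and the known concentrations, [Fe³⁺]^2 in the denominator gives [Fe³⁺] = 2.4 M.

2.4 M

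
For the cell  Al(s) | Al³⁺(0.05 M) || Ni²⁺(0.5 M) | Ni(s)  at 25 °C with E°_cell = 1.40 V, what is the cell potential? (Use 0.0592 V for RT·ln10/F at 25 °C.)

1.42 V

Balancing electrons gives n = 6; the reaction quotient is Q = [Al³⁺]^2/[Ni²⁺]^3 = 0.0200.
At 25 °C, E = E° − (0.0592/n) log Q = 1.40 − (0.0592/6)(-1.699) = 1.400 + 0.017 = 1.417 V.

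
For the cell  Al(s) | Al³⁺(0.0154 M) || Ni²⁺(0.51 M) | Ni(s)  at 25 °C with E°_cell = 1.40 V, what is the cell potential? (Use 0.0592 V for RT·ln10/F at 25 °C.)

Balancing electrons gives n = 6; the reaction quotient is Q = [Al³⁺]^2/[Ni²⁺]^3 = 0.00179.
At 25 °C, E = E° − (0.0592/n) log Q = 1.40 − (0.0592/6)(-2.748) = 1.400 + 0.027 = 1.427 V.

1.43 V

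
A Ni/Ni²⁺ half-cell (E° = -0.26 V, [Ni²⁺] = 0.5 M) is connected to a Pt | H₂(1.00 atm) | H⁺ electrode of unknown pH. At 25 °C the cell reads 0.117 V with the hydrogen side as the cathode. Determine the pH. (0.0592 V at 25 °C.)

pH = 2.57

E°_cell = 0.26 V and n = 2.
log Q = n(E° − E)/0.0592 = 2×(0.26 − 0.117)/0.0592 = 4.831.
With Q = [Ni²⁺]·P(H₂) / [H⁺]^2, solving for [H⁺] gives log[H⁺] = -2.566, so pH = 2.57.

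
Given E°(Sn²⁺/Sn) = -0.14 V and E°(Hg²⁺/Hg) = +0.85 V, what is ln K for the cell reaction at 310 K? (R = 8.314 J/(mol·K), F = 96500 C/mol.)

E°_cell = +0.85 − (-0.14) = 0.99 V, with n = 2 electrons transferred.
At equilibrium E = 0, so the Nernst equation gives ln K = nFE°/RT = (2)(96500)(0.99)/((8.314)(310)) = 74.13.

ln K = 74.1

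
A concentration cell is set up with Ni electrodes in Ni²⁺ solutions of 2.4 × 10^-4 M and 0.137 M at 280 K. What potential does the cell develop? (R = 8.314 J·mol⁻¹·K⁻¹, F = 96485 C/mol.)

0.077 V

Both half-cells are Ni²⁺/Ni, so E°_cell = 0. The concentrated side is the cathode; the cell reaction moves Ni²⁺ from high to low concentration with n = 2.
Q = [Ni²⁺]_dilute/[Ni²⁺]_conc = 2.4 × 10^-4/0.137 = 0.00175.
E = 0 − (RT/nF) ln Q = −((8.314×280)/(2×96485))(-6.347) = 0.0766 V.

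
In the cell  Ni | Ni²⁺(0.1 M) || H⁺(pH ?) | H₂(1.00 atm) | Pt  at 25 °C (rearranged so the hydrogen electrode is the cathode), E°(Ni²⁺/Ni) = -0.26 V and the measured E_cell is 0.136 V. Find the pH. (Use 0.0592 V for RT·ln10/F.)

E°_cell = 0.26 V and n = 2.
log Q = n(E° − E)/0.0592 = 2×(0.26 − 0.136)/0.0592 = 4.189.
With Q = [Ni²⁺]·P(H₂) / [H⁺]^2, solving for [H⁺] gives log[H⁺] = -2.595, so pH = 2.59.

pH = 2.59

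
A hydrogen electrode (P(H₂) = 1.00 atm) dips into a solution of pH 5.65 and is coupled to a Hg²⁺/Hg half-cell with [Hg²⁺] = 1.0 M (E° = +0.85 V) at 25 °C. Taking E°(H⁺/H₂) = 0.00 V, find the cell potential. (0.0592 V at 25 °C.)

The Hg²⁺/Hg couple is the cathode, so E°_cell = 0.85 V; n = 2.
[H⁺] = 10^(−5.65) = 2.2 × 10^-6 M, and Q = [H⁺]^2 / ([Hg²⁺]·P(H₂)) = 5.01 × 10^-12.
E = E° − (0.0592/2) log Q = 0.85 − (0.0592/2)(-11.300) = 1.184 V.

1.18 V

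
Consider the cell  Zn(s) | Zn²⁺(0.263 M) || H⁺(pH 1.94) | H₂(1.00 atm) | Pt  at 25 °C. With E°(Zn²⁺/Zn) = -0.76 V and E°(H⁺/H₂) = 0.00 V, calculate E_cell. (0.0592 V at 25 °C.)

The hydrogen couple is the cathode, so E°_cell = 0.76 V; n = 2.
[H⁺] = 10^(−1.94) = 0.011 M, and Q = [Zn²⁺]·P(H₂) / [H⁺]^2 = 2000.
E = E° − (0.0592/2) log Q = 0.76 − (0.0592/2)(3.300) = 0.662 V.

0.66 V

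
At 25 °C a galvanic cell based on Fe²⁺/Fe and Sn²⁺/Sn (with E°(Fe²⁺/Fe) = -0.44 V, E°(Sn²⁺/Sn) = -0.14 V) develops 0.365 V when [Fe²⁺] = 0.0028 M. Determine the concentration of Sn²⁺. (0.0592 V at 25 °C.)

From the Nernst equation, log Q = n(E° − E)/0.0592 = 2(0.30 − 0.365)/0.0592 = -2.196, so Q = 0.00637.
With Q = [Fe²⁺]/[Sn²⁺] and the known concentrations, [Sn²⁺] in the denominator gives [Sn²⁺] = 0.44 M.

0.44 M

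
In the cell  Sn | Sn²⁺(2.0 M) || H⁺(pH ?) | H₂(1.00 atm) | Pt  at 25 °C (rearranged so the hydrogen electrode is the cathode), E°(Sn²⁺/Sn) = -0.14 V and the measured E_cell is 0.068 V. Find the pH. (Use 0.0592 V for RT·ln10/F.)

pH = 1.07

E°_cell = 0.14 V and n = 2.
log Q = n(E° − E)/0.0592 = 2×(0.14 − 0.068)/0.0592 = 2.432.
With Q = [Sn²⁺]·P(H₂) / [H⁺]^2, solving for [H⁺] gives log[H⁺] = -1.066, so pH = 1.07.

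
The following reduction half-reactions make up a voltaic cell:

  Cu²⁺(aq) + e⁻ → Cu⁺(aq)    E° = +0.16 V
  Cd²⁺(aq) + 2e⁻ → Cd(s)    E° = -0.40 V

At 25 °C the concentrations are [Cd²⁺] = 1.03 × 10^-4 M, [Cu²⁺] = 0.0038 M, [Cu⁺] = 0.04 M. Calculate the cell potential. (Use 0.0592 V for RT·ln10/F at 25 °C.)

The Cu²⁺/Cu⁺ couple has the higher reduction potential and acts as the cathode, so E°_cell = +0.16 − (-0.40) = 0.56 V.
Balancing electrons gives n = 2; the reaction quotient is Q = [Cd²⁺]·[Cu⁺]^2/[Cu²⁺]^2 = 0.0114.
At 25 °C, E = E° − (0.0592/n) log Q = 0.56 − (0.0592/2)(-1.943) = 0.560 + 0.058 = 0.618 V.

0.618 V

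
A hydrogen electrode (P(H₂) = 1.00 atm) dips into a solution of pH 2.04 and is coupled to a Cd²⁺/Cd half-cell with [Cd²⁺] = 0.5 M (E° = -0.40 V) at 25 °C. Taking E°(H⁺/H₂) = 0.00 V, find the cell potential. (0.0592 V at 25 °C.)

0.29 V

The hydrogen couple is the cathode, so E°_cell = 0.40 V; n = 2.
[H⁺] = 10^(−2.04) = 0.0091 M, and Q = [Cd²⁺]·P(H₂) / [H⁺]^2 = 6010.
E = E° − (0.0592/2) log Q = 0.40 − (0.0592/2)(3.779) = 0.288 V.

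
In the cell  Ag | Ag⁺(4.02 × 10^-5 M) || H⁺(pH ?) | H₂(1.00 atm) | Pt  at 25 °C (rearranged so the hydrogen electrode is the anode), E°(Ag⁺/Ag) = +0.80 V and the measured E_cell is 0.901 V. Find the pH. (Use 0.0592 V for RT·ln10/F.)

pH = 6.10

E°_cell = 0.80 V and n = 2.
log Q = n(E° − E)/0.0592 = 2×(0.80 − 0.901)/0.0592 = -3.412.
With Q = [H⁺]^2 / ([Ag⁺]^2·P(H₂)), solving for [H⁺] gives log[H⁺] = -6.102, so pH = 6.10.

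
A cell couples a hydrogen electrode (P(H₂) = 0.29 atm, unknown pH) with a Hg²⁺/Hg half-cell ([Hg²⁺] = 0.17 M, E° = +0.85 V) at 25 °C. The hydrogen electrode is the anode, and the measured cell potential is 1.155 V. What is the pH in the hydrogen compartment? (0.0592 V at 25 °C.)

E°_cell = 0.85 V and n = 2.
log Q = n(E° − E)/0.0592 = 2×(0.85 − 1.155)/0.0592 = -10.304.
With Q = [H⁺]^2 / ([Hg²⁺]·P(H₂)), solving for [H⁺] gives log[H⁺] = -5.806, so pH = 5.81.

pH = 5.81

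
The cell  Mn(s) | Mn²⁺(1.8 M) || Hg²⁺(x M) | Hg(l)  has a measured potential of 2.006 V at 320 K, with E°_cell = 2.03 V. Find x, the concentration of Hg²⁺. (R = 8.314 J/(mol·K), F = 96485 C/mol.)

From the Nernst equation, ln Q = nF(E° − E)/RT = 2×96485×(2.03 − 2.006)/(8.314×320) = 1.741, so Q = 5.70.
With Q = [Mn²⁺]/[Hg²⁺] and the known concentrations, [Hg²⁺] in the denominator gives [Hg²⁺] = 0.32 M.

0.32 M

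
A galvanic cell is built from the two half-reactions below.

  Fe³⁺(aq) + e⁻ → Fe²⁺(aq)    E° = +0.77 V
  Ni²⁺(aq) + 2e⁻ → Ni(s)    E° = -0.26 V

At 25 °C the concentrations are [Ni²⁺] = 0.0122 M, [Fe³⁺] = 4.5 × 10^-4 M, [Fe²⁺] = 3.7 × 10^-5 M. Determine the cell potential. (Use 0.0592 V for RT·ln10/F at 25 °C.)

1.15 V

The Fe³⁺/Fe²⁺ couple has the higher reduction potential and acts as the cathode, so E°_cell = +0.77 − (-0.26) = 1.03 V.
Balancing electrons gives n = 2; the reaction quotient is Q = [Ni²⁺]·[Fe²⁺]^2/[Fe³⁺]^2 = 8.25 × 10^-5.
At 25 °C, E = E° − (0.0592/n) log Q = 1.03 − (0.0592/2)(-4.084) = 1.030 + 0.121 = 1.151 V.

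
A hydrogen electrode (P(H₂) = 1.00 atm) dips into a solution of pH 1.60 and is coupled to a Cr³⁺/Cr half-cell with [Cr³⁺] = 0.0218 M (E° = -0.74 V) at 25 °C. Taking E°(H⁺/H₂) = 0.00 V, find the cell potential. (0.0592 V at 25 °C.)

The hydrogen couple is the cathode, so E°_cell = 0.74 V; n = 6.
[H⁺] = 10^(−1.60) = 0.025 M, and Q = [Cr³⁺]^2·P(H₂)^3 / [H⁺]^6 = 1.89 × 10^6.
E = E° − (0.0592/6) log Q = 0.74 − (0.0592/6)(6.277) = 0.678 V.

0.68 V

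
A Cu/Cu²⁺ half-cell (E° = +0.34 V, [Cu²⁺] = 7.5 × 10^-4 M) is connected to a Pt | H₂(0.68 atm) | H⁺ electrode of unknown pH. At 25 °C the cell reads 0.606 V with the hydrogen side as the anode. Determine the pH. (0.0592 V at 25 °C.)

pH = 6.14

E°_cell = 0.34 V and n = 2.
log Q = n(E° − E)/0.0592 = 2×(0.34 − 0.606)/0.0592 = -8.986.
With Q = [H⁺]^2 / ([Cu²⁺]·P(H₂)), solving for [H⁺] gives log[H⁺] = -6.139, so pH = 6.14.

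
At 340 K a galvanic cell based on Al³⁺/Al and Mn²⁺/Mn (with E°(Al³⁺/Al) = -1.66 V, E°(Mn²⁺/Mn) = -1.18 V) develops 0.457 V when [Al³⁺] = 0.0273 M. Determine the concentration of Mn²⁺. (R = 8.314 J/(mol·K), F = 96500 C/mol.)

0.019 M

From the Nernst equation, ln Q = nF(E° − E)/RT = 6×96500×(0.48 − 0.457)/(8.314×340) = 4.711, so Q = 111.
With Q = [Al³⁺]^2/[Mn²⁺]^3 and the known concentrations, [Mn²⁺]^3 in the denominator gives [Mn²⁺] = 0.019 M.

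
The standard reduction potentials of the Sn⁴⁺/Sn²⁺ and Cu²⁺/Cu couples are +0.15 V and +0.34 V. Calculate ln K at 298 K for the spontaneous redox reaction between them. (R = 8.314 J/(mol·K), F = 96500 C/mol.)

E°_cell = +0.34 − (+0.15) = 0.19 V, with n = 2 electrons transferred.
At equilibrium E = 0, so the Nernst equation gives ln K = nFE°/RT = (2)(96500)(0.19)/((8.314)(298)) = 14.80.

ln K = 14.8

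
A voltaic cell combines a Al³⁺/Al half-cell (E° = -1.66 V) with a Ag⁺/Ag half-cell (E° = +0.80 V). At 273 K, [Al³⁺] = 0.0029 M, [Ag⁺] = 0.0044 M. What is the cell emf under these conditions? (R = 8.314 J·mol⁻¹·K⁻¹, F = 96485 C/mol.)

2.38 V

The Ag⁺/Ag couple has the higher reduction potential and acts as the cathode, so E°_cell = +0.80 − (-1.66) = 2.46 V.
Balancing electrons gives n = 3; the reaction quotient is Q = [Al³⁺]/[Ag⁺]^3 = 3.4 × 10^4.
E = E° − (RT/nF) ln Q = 2.46 − (8.314×273)/(3×96485) × (10.435) = 2.460 − 0.082 = 2.378 V.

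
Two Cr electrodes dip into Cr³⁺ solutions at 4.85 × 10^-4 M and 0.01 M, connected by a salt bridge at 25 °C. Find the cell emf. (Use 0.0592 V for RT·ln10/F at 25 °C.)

Both half-cells are Cr³⁺/Cr, so E°_cell = 0. The concentrated side is the cathode; the cell reaction moves Cr³⁺ from high to low concentration with n = 3.
Q = [Cr³⁺]_dilute/[Cr³⁺]_conc = 4.85 × 10^-4/0.01 = 0.0485.
E = 0 − (0.0592/3) log Q = −(0.0592/3)(-1.314) = 0.0259 V.

0.026 V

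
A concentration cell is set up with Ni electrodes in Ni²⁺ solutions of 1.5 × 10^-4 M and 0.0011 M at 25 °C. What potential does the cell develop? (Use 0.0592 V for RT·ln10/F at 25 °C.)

0.026 V

Both half-cells are Ni²⁺/Ni, so E°_cell = 0. The concentrated side is the cathode; the cell reaction moves Ni²⁺ from high to low concentration with n = 2.
Q = [Ni²⁺]_dilute/[Ni²⁺]_conc = 1.5 × 10^-4/0.0011 = 0.136.
E = 0 − (0.0592/2) log Q = −(0.0592/2)(-0.865) = 0.0256 V.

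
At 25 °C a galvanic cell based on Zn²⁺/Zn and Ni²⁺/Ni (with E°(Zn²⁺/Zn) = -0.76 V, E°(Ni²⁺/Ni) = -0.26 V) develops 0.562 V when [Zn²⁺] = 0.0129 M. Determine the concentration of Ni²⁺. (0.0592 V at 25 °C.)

1.6 M

From the Nernst equation, log Q = n(E° − E)/0.0592 = 2(0.50 − 0.562)/0.0592 = -2.095, so Q = 0.00804.
With Q = [Zn²⁺]/[Ni²⁺] and the known concentrations, [Ni²⁺] in the denominator gives [Ni²⁺] = 1.6 M.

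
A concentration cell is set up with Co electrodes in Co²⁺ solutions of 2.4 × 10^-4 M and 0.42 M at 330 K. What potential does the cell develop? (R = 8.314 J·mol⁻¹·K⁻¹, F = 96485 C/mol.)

Both half-cells are Co²⁺/Co, so E°_cell = 0. The concentrated side is the cathode; the cell reaction moves Co²⁺ from high to low concentration with n = 2.
Q = [Co²⁺]_dilute/[Co²⁺]_conc = 2.4 × 10^-4/0.42 = 5.71 × 10^-4.
E = 0 − (RT/nF) ln Q = −((8.314×330)/(2×96485))(-7.467) = 0.1062 V.

0.11 V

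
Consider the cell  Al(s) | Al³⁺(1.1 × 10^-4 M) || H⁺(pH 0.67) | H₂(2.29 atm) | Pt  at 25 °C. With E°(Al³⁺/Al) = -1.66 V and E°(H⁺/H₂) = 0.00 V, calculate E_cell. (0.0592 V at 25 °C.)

The hydrogen couple is the cathode, so E°_cell = 1.66 V; n = 6.
[H⁺] = 10^(−0.67) = 0.21 M, and Q = [Al³⁺]^2·P(H₂)^3 / [H⁺]^6 = 0.00152.
E = E° − (0.0592/6) log Q = 1.66 − (0.0592/6)(-2.818) = 1.688 V.

1.69 V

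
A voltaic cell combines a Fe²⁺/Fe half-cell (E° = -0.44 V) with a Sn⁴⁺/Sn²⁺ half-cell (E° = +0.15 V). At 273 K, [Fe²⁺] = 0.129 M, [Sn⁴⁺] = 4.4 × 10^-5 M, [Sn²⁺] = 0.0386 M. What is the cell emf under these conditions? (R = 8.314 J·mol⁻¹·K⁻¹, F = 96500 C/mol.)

The Sn⁴⁺/Sn²⁺ couple has the higher reduction potential and acts as the cathode, so E°_cell = +0.15 − (-0.44) = 0.59 V.
Balancing electrons gives n = 2; the reaction quotient is Q = [Fe²⁺]·[Sn²⁺]/[Sn⁴⁺] = 113.
E = E° − (RT/nF) ln Q = 0.59 − (8.314×273)/(2×96500) × (4.729) = 0.590 − 0.056 = 0.534 V.

0.534 V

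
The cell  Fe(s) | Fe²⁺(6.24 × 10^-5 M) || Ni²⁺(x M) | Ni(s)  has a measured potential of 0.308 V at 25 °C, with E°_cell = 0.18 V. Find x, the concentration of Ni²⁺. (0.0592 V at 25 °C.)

1.3 M

From the Nernst equation, log Q = n(E° − E)/0.0592 = 2(0.18 − 0.308)/0.0592 = -4.324, so Q = 4.74 × 10^-5.
With Q = [Fe²⁺]/[Ni²⁺] and the known concentrations, [Ni²⁺] in the denominator gives [Ni²⁺] = 1.3 M.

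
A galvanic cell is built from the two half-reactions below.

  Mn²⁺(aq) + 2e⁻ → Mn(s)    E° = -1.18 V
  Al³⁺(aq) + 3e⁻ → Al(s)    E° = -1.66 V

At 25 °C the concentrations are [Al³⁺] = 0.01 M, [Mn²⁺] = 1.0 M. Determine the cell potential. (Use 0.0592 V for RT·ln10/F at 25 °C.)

The Mn²⁺/Mn couple has the higher reduction potential and acts as the cathode, so E°_cell = -1.18 − (-1.66) = 0.48 V.
Balancing electrons gives n = 6; the reaction quotient is Q = [Al³⁺]^2/[Mn²⁺]^3 = 1 × 10^-4.
At 25 °C, E = E° − (0.0592/n) log Q = 0.48 − (0.0592/6)(-4.000) = 0.480 + 0.039 = 0.519 V.

0.519 V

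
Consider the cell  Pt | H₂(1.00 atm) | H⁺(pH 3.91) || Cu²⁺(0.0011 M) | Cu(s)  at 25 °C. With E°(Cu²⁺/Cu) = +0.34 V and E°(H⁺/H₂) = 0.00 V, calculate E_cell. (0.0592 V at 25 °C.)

0.48 V

The Cu²⁺/Cu couple is the cathode, so E°_cell = 0.34 V; n = 2.
[H⁺] = 10^(−3.91) = 1.2 × 10^-4 M, and Q = [H⁺]^2 / ([Cu²⁺]·P(H₂)) = 1.38 × 10^-5.
E = E° − (0.0592/2) log Q = 0.34 − (0.0592/2)(-4.861) = 0.484 V.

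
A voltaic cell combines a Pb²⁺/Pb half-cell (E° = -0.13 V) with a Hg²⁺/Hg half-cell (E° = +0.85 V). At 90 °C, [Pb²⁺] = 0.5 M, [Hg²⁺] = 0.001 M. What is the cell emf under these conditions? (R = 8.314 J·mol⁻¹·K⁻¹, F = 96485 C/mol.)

0.883 V

The Hg²⁺/Hg couple has the higher reduction potential and acts as the cathode, so E°_cell = +0.85 − (-0.13) = 0.98 V.
Balancing electrons gives n = 2; the reaction quotient is Q = [Pb²⁺]/[Hg²⁺] = 500.
E = E° − (RT/nF) ln Q = 0.98 − (8.314×363)/(2×96485) × (6.215) = 0.980 − 0.097 = 0.883 V.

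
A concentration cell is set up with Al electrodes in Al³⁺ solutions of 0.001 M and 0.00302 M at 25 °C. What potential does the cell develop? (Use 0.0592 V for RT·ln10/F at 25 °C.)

Both half-cells are Al³⁺/Al, so E°_cell = 0. The concentrated side is the cathode; the cell reaction moves Al³⁺ from high to low concentration with n = 3.
Q = [Al³⁺]_dilute/[Al³⁺]_conc = 0.001/0.00302 = 0.331.
E = 0 − (0.0592/3) log Q = −(0.0592/3)(-0.480) = 0.0095 V.

0.009 V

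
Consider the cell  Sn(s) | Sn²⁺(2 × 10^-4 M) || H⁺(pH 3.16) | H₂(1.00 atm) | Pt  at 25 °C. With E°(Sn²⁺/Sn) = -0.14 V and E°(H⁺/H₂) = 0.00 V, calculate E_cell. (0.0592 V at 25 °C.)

0.062 V

The hydrogen couple is the cathode, so E°_cell = 0.14 V; n = 2.
[H⁺] = 10^(−3.16) = 6.9 × 10^-4 M, and Q = [Sn²⁺]·P(H₂) / [H⁺]^2 = 418.
E = E° − (0.0592/2) log Q = 0.14 − (0.0592/2)(2.621) = 0.062 V.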